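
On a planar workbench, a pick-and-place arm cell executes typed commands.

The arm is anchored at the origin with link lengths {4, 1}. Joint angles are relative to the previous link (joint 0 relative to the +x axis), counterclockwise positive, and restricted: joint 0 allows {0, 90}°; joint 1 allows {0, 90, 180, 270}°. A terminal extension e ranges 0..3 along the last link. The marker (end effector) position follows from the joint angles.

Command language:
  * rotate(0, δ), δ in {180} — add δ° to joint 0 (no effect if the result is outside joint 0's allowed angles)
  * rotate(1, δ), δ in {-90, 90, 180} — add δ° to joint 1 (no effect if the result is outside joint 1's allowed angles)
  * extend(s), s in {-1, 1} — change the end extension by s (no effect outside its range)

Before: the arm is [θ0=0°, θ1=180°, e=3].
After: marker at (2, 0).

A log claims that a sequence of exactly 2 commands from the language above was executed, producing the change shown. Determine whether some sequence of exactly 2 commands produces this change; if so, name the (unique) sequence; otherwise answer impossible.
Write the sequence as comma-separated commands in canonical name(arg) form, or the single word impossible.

extend(-1), extend(-1)

begin: [θ0=0°, θ1=180°, e=3]
t=1 extend(-1) ⇒ [θ0=0°, θ1=180°, e=2]
t=2 extend(-1) ⇒ [θ0=0°, θ1=180°, e=1]
all 36 alternatives checked — unique.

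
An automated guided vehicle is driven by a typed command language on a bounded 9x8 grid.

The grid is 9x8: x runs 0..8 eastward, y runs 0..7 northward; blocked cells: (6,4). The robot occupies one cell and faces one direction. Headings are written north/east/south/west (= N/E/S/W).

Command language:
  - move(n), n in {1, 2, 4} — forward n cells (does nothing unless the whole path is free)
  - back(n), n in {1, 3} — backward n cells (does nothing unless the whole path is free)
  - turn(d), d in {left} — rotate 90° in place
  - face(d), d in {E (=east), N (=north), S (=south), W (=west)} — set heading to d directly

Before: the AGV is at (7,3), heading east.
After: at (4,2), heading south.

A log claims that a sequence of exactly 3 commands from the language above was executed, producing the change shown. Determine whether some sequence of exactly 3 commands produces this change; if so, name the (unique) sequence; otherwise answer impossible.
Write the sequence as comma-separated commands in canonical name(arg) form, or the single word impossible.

key: running move(1) before back(3) would end elsewhere — order is forced
t0: at (7,3), heading east
t=1 back(3) ⇒ at (4,3), heading east
t=2 face(S) ⇒ at (4,3), heading south
t=3 move(1) ⇒ at (4,2), heading south
uniquely the one of 1000 3-step routes that fits.

back(3), face(S), move(1)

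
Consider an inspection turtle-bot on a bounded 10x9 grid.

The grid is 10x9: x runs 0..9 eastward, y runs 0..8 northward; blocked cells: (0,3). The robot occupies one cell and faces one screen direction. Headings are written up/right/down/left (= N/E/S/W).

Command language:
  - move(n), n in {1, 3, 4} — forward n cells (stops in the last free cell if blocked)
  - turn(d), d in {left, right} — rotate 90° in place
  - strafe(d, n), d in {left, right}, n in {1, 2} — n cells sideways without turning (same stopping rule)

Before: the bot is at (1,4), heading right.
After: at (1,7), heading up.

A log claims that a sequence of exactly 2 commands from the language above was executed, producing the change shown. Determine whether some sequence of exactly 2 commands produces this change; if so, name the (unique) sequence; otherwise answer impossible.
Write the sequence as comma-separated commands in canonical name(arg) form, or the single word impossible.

key: position moved to (1,7) AND the heading swung to N — translation plus rotation needed
begin: at (1,4), heading right
step 1 (turn(left)): at (1,4), heading up
step 2 (move(3)): at (1,7), heading up
uniquely the one of 81 2-step routes that fits.

turn(left), move(3)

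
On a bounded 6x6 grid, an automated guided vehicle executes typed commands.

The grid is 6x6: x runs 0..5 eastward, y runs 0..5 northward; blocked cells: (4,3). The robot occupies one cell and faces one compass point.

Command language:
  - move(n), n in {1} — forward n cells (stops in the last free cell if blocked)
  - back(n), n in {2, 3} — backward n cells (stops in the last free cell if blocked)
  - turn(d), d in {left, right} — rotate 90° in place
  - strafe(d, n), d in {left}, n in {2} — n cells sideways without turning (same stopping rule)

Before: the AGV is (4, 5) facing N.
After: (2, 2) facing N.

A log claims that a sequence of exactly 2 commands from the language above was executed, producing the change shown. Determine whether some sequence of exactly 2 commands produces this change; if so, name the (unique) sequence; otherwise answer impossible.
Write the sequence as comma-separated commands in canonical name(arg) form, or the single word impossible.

strafe(left, 2), back(3)

key: order matters: swapping strafe(left, 2) and back(3) lands elsewhere
from: (4, 5) facing N
t=1 strafe(left, 2) ⇒ (2, 5) facing N
t=2 back(3) ⇒ (2, 2) facing N
no rival 2-sequence matches.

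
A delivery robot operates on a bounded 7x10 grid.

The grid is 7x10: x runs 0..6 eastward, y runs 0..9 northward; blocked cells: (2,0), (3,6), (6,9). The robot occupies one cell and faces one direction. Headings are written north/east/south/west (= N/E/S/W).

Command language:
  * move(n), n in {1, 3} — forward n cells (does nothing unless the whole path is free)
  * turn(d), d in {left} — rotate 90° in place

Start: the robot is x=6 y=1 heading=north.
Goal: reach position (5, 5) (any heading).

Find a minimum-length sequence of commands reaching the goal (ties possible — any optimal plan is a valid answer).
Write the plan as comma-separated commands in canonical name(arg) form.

move(1), move(3), turn(left), move(1)

from: x=6 y=1 heading=north
1. move(1) → x=6 y=2 heading=north
2. move(3) → x=6 y=5 heading=north
3. turn(left) → x=6 y=5 heading=west
4. move(1) → x=5 y=5 heading=west
nothing shorter than 4 reaches the goal.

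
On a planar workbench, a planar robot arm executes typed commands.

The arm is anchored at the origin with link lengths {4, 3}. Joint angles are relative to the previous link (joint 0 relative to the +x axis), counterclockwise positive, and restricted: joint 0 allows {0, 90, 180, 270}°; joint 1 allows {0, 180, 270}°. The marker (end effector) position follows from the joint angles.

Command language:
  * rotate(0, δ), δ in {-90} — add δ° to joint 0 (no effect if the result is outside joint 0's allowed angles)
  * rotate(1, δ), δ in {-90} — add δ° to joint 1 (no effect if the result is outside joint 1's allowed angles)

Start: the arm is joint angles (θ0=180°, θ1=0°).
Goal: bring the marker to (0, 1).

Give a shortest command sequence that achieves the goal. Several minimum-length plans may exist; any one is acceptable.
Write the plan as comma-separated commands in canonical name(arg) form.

rotate(1, -90), rotate(1, -90), rotate(0, -90)

initial: joint angles (θ0=180°, θ1=0°)
step 1 (rotate(1, -90)): joint angles (θ0=180°, θ1=270°)
step 2 (rotate(1, -90)): joint angles (θ0=180°, θ1=180°)
step 3 (rotate(0, -90)): joint angles (θ0=90°, θ1=180°)
no 2-step plan works, so 3 is optimal.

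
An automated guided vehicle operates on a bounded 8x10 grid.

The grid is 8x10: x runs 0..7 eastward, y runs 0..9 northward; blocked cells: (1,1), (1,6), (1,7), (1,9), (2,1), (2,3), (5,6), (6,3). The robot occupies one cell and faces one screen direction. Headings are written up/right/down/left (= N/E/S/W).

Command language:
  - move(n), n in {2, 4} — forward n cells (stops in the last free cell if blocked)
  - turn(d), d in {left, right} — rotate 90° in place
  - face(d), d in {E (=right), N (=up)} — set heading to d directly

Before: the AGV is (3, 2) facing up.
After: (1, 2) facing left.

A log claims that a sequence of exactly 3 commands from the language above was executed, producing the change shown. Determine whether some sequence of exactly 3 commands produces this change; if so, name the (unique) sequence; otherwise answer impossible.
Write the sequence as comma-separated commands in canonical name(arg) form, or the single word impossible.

face(N), turn(left), move(2)

key: cell and facing (now W) both changed — the 3 commands mix motion and turning
start: (3, 2) facing up
[1] after face(N): (3, 2) facing up
[2] after turn(left): (3, 2) facing left
[3] after move(2): (1, 2) facing left
no rival 3-sequence matches.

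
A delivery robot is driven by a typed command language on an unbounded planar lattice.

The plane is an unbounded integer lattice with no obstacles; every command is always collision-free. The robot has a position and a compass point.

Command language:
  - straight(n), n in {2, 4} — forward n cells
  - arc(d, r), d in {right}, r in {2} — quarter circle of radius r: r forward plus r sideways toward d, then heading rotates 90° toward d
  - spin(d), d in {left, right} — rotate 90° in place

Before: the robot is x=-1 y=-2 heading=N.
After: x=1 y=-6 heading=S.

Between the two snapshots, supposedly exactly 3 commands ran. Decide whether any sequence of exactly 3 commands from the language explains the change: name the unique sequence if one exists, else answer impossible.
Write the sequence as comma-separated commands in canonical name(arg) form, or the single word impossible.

spin(right), arc(right, 2), straight(2)

key: order matters: swapping spin(right) and straight(2) lands elsewhere
from: x=-1 y=-2 heading=N
1. spin(right) → x=-1 y=-2 heading=E
2. arc(right, 2) → x=1 y=-4 heading=S
3. straight(2) → x=1 y=-6 heading=S
uniquely the one of 125 3-step routes that fits.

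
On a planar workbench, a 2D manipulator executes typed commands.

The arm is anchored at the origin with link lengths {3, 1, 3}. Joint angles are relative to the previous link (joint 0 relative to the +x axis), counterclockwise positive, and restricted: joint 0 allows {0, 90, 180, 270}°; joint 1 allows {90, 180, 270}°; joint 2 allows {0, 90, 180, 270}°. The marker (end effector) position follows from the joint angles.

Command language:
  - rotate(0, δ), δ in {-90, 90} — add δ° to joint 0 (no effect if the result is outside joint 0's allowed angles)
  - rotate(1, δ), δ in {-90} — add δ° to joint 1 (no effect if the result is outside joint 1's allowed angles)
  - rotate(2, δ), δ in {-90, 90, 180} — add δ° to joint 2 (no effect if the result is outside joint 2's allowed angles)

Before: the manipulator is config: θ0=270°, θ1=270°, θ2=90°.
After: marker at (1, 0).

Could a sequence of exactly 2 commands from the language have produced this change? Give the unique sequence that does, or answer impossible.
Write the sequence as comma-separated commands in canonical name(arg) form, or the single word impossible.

rotate(1, -90), rotate(1, -90)

t0: config: θ0=270°, θ1=270°, θ2=90°
t=1 rotate(1, -90) ⇒ config: θ0=270°, θ1=180°, θ2=90°
t=2 rotate(1, -90) ⇒ config: θ0=270°, θ1=90°, θ2=90°
uniquely the one of 36 2-step routes that fits.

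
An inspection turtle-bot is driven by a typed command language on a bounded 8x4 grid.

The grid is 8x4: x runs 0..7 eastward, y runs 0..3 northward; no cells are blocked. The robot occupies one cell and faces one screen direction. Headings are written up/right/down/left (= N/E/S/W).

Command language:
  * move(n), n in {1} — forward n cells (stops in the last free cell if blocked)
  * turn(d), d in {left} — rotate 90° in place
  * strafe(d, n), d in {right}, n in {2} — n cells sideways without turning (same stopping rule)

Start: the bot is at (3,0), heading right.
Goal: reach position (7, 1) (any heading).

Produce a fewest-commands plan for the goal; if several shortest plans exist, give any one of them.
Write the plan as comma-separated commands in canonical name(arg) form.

turn(left), move(1), strafe(right, 2), strafe(right, 2)

from: at (3,0), heading right
step 1 (turn(left)): at (3,0), heading up
step 2 (move(1)): at (3,1), heading up
step 3 (strafe(right, 2)): at (5,1), heading up
step 4 (strafe(right, 2)): at (7,1), heading up
minimal: 4 command(s), checked below 4.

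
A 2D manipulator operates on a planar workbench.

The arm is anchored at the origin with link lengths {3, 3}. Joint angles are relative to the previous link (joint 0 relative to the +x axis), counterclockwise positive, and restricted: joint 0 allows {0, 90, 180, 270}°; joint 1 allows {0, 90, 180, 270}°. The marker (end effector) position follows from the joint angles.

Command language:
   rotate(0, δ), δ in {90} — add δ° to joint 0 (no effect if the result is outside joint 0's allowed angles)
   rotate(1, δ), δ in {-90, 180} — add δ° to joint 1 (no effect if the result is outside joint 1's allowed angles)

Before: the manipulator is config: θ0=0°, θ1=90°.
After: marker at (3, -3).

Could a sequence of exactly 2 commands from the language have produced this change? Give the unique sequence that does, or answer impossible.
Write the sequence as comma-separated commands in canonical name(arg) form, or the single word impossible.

rotate(1, -90), rotate(1, -90)

begin: config: θ0=0°, θ1=90°
[1] after rotate(1, -90): config: θ0=0°, θ1=0°
[2] after rotate(1, -90): config: θ0=0°, θ1=270°
no other 2-command option fits: unique.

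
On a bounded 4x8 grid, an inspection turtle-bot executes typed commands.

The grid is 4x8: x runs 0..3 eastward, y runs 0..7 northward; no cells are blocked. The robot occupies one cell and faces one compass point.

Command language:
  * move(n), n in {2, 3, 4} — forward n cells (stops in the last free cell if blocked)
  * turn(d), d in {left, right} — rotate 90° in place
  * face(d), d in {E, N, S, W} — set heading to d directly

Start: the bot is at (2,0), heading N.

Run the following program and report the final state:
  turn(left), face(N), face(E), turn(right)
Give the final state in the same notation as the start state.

start: at (2,0), heading N
step 1 (turn(left)): at (2,0), heading W
step 2 (face(N)): at (2,0), heading N
step 3 (face(E)): at (2,0), heading E
step 4 (turn(right)): at (2,0), heading S

at (2,0), heading S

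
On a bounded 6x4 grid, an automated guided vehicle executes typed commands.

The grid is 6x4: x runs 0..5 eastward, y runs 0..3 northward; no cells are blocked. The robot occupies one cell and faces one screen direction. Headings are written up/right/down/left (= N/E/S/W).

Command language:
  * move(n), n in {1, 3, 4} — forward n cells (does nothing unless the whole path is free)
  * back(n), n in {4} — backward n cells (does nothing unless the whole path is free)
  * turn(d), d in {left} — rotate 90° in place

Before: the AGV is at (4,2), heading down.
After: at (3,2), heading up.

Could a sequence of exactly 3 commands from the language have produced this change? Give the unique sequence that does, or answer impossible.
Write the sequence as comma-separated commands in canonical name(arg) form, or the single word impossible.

every 3-command combo misses the target.

impossible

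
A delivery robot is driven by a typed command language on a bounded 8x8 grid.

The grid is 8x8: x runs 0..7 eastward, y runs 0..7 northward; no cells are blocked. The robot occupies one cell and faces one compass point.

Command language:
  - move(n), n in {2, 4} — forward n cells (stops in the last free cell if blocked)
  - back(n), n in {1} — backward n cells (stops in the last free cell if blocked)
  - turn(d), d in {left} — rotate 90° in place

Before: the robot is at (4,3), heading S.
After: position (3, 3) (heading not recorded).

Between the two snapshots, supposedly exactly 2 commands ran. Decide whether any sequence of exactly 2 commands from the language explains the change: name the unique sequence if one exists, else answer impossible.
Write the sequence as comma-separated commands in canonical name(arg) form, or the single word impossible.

turn(left), back(1)

key: running back(1) before turn(left) would end elsewhere — order is forced
from: at (4,3), heading S
t=1 turn(left) ⇒ at (4,3), heading E
t=2 back(1) ⇒ at (3,3), heading E
all 16 alternatives checked — unique.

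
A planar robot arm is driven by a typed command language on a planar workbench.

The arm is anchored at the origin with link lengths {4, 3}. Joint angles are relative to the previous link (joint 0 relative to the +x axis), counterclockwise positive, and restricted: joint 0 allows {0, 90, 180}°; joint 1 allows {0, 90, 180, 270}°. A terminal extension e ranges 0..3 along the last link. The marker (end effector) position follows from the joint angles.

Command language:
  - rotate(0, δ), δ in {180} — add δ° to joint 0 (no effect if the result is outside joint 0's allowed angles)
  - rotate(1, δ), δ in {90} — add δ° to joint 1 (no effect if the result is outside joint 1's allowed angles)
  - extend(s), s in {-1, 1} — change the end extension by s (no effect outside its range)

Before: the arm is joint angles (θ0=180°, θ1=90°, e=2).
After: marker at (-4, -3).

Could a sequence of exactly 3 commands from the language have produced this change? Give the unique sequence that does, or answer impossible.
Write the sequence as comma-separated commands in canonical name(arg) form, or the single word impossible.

extend(-1), extend(-1), extend(-1)

begin: joint angles (θ0=180°, θ1=90°, e=2)
1. extend(-1) → joint angles (θ0=180°, θ1=90°, e=1)
2. extend(-1) → joint angles (θ0=180°, θ1=90°, e=0)
3. extend(-1) → joint angles (θ0=180°, θ1=90°, e=0)
all 64 alternatives checked — unique.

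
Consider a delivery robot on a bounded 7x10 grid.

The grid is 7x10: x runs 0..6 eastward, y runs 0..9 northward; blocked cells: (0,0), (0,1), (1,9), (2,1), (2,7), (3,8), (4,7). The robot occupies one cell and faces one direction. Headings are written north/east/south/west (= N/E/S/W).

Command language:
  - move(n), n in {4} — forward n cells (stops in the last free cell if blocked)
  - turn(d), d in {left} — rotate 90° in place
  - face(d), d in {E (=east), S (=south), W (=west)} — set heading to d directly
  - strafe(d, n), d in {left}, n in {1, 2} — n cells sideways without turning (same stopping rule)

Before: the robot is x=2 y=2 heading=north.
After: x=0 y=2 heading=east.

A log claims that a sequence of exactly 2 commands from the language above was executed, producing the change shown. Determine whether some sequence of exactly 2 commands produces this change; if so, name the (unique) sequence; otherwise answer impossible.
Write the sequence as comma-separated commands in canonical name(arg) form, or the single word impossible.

strafe(left, 2), face(E)

key: cell and facing (now E) both changed — the 2 commands mix motion and turning
initial: x=2 y=2 heading=north
1. strafe(left, 2) → x=0 y=2 heading=north
2. face(E) → x=0 y=2 heading=east
all 49 alternatives checked — unique.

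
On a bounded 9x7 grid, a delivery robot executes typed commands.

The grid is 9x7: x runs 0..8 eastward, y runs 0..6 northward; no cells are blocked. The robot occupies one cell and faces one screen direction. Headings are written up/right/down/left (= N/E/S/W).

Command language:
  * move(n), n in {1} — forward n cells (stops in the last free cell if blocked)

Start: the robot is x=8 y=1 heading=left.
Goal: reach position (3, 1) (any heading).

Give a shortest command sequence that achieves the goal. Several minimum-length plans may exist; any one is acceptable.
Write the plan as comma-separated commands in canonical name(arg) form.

from: x=8 y=1 heading=left
step 1 (move(1)): x=7 y=1 heading=left
step 2 (move(1)): x=6 y=1 heading=left
step 3 (move(1)): x=5 y=1 heading=left
step 4 (move(1)): x=4 y=1 heading=left
step 5 (move(1)): x=3 y=1 heading=left
nothing shorter than 5 reaches the goal.

move(1), move(1), move(1), move(1), move(1)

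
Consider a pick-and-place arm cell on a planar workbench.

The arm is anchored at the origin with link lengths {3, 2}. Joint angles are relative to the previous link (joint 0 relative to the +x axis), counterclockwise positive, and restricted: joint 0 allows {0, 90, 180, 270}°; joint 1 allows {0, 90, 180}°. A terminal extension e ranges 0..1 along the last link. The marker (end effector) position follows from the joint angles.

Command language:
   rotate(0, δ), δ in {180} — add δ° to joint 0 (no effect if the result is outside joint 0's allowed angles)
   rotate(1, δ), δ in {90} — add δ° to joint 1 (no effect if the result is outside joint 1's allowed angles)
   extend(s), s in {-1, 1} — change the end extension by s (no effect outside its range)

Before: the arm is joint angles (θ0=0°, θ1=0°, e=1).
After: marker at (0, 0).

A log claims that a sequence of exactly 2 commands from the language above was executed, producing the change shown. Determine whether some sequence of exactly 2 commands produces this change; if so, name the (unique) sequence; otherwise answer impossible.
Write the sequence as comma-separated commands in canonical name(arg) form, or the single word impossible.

rotate(1, 90), rotate(1, 90)

begin: joint angles (θ0=0°, θ1=0°, e=1)
step 1 (rotate(1, 90)): joint angles (θ0=0°, θ1=90°, e=1)
step 2 (rotate(1, 90)): joint angles (θ0=0°, θ1=180°, e=1)
all 16 alternatives checked — unique.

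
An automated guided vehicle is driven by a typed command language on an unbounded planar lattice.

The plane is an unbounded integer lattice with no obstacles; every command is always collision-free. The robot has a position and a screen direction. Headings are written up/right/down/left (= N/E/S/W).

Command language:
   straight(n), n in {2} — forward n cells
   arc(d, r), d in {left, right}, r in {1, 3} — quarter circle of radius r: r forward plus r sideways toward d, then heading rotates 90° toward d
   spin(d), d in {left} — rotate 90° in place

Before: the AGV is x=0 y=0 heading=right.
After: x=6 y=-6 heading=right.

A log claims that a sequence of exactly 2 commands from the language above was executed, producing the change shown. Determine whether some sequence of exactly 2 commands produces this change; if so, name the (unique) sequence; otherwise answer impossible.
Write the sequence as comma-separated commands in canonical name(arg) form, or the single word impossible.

key: still facing E at the end — net rotation zero over 2 steps
initial: x=0 y=0 heading=right
step 1 (arc(right, 3)): x=3 y=-3 heading=down
step 2 (arc(left, 3)): x=6 y=-6 heading=right
no other 2-command option fits: unique.

arc(right, 3), arc(left, 3)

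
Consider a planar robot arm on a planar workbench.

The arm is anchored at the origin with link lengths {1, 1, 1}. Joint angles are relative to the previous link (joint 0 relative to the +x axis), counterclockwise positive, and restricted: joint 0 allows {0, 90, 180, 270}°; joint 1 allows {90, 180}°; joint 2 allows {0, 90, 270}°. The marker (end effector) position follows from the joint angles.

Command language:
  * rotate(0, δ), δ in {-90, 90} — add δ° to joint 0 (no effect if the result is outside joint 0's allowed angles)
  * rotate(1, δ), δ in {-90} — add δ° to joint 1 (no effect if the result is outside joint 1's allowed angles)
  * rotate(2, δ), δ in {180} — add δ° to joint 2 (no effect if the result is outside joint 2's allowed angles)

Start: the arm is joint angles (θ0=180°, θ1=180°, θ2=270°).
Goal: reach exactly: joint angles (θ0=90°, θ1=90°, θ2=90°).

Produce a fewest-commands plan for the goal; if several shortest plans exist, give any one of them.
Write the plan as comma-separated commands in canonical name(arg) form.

start: joint angles (θ0=180°, θ1=180°, θ2=270°)
[1] after rotate(1, -90): joint angles (θ0=180°, θ1=90°, θ2=270°)
[2] after rotate(0, -90): joint angles (θ0=90°, θ1=90°, θ2=270°)
[3] after rotate(2, 180): joint angles (θ0=90°, θ1=90°, θ2=90°)
no 2-step plan works, so 3 is optimal.

rotate(1, -90), rotate(0, -90), rotate(2, 180)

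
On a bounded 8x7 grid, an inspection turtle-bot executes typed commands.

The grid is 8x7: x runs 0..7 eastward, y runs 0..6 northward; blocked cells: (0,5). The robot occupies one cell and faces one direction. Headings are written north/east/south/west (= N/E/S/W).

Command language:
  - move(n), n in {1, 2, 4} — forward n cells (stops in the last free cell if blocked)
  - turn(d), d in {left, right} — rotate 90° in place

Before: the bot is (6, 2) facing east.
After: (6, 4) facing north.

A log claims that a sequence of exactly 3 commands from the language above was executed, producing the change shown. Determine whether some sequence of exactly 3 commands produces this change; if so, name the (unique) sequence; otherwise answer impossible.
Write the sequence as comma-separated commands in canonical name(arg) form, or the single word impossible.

key: running move(1) before turn(left) would end elsewhere — order is forced
from: (6, 2) facing east
[1] after turn(left): (6, 2) facing north
[2] after move(1): (6, 3) facing north
[3] after move(1): (6, 4) facing north
all 125 alternatives checked — unique.

turn(left), move(1), move(1)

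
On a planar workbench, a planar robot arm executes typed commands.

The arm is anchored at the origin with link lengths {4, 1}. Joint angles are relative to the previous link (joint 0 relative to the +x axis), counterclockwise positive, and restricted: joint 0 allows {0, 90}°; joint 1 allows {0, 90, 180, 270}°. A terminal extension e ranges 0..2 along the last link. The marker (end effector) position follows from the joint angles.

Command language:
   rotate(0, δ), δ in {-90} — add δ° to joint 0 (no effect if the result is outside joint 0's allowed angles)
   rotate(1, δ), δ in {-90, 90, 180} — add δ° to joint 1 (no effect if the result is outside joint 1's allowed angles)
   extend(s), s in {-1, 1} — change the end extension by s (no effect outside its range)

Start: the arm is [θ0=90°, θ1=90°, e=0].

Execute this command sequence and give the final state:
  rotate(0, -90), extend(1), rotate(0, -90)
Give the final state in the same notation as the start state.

from: [θ0=90°, θ1=90°, e=0]
t=1 rotate(0, -90) ⇒ [θ0=0°, θ1=90°, e=0]
t=2 extend(1) ⇒ [θ0=0°, θ1=90°, e=1]
t=3 rotate(0, -90) ⇒ [θ0=0°, θ1=90°, e=1]

[θ0=0°, θ1=90°, e=1]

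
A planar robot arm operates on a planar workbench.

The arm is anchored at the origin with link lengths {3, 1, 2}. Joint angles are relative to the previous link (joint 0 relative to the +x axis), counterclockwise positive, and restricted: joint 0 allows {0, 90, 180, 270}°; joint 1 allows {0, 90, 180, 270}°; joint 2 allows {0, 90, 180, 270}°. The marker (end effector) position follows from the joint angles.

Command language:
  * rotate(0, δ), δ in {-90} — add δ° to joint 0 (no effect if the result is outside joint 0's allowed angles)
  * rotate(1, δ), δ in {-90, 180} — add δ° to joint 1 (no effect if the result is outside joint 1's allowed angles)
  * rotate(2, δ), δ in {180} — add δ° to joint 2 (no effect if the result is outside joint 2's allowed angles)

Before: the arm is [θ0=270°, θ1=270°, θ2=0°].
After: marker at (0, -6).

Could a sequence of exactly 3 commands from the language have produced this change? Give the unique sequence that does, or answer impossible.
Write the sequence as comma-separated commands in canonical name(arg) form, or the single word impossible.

rotate(1, -90), rotate(1, -90), rotate(1, -90)

initial: [θ0=270°, θ1=270°, θ2=0°]
t=1 rotate(1, -90) ⇒ [θ0=270°, θ1=180°, θ2=0°]
t=2 rotate(1, -90) ⇒ [θ0=270°, θ1=90°, θ2=0°]
t=3 rotate(1, -90) ⇒ [θ0=270°, θ1=0°, θ2=0°]
all 64 alternatives checked — unique.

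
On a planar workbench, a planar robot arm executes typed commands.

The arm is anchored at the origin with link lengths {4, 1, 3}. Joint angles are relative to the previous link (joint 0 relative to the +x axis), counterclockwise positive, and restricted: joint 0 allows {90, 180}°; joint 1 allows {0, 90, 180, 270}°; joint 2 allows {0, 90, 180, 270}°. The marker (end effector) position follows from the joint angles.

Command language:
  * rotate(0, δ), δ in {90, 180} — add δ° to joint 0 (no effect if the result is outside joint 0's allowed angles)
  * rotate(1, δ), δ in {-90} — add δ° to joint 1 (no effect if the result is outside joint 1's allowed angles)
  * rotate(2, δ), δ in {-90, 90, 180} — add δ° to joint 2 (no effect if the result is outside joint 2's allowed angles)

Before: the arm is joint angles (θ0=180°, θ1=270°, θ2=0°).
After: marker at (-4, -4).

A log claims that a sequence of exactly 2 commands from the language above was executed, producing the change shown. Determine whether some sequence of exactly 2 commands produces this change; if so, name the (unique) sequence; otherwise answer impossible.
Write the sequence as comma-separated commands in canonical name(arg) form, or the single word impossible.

rotate(1, -90), rotate(1, -90)

from: joint angles (θ0=180°, θ1=270°, θ2=0°)
1. rotate(1, -90) → joint angles (θ0=180°, θ1=180°, θ2=0°)
2. rotate(1, -90) → joint angles (θ0=180°, θ1=90°, θ2=0°)
no other 2-command option fits: unique.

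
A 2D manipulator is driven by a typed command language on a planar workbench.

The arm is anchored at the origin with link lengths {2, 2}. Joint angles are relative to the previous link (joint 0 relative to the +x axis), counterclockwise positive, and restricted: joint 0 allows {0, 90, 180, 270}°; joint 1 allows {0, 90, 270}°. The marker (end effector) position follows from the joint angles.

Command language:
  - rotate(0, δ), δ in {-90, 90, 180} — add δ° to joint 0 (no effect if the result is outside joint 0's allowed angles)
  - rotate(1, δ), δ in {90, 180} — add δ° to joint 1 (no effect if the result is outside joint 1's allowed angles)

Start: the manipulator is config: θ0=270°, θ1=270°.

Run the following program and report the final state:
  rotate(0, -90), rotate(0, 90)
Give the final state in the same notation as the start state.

begin: config: θ0=270°, θ1=270°
[1] after rotate(0, -90): config: θ0=180°, θ1=270°
[2] after rotate(0, 90): config: θ0=270°, θ1=270°

config: θ0=270°, θ1=270°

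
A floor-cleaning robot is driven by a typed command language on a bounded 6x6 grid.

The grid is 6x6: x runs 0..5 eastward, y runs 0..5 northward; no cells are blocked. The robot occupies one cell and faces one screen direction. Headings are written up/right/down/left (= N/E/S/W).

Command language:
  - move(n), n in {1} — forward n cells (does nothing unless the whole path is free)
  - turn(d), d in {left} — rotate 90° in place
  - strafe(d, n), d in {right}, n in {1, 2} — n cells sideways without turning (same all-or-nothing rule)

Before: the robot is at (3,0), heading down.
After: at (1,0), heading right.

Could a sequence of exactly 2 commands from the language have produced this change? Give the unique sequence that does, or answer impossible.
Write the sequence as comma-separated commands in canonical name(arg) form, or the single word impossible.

key: position moved to (1,0) AND the heading swung to E — translation plus rotation needed
start: at (3,0), heading down
1. strafe(right, 2) → at (1,0), heading down
2. turn(left) → at (1,0), heading right
uniquely the one of 16 2-step routes that fits.

strafe(right, 2), turn(left)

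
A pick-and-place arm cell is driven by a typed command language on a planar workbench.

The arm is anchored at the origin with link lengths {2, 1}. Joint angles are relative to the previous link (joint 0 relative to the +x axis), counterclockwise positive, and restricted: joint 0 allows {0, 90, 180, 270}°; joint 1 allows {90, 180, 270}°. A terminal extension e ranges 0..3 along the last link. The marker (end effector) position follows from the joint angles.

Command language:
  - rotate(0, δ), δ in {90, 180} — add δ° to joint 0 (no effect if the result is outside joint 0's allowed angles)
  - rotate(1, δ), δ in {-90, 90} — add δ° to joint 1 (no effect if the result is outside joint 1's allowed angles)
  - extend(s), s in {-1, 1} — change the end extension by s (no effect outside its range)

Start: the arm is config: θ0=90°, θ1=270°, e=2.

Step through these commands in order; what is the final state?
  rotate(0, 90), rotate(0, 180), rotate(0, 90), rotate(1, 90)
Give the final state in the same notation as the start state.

t0: config: θ0=90°, θ1=270°, e=2
step 1 (rotate(0, 90)): config: θ0=180°, θ1=270°, e=2
step 2 (rotate(0, 180)): config: θ0=0°, θ1=270°, e=2
step 3 (rotate(0, 90)): config: θ0=90°, θ1=270°, e=2
step 4 (rotate(1, 90)): config: θ0=90°, θ1=270°, e=2

config: θ0=90°, θ1=270°, e=2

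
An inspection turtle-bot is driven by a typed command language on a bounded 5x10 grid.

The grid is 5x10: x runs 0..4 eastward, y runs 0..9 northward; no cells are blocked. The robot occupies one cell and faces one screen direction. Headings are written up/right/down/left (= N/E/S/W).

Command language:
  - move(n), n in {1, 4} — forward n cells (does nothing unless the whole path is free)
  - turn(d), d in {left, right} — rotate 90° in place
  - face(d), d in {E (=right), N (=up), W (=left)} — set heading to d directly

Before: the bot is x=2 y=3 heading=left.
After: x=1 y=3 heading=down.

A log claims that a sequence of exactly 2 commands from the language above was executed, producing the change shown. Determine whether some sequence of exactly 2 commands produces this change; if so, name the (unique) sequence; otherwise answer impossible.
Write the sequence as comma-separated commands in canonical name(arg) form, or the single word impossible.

key: position moved to (1,3) AND the heading swung to S — translation plus rotation needed
t0: x=2 y=3 heading=left
[1] after move(1): x=1 y=3 heading=left
[2] after turn(left): x=1 y=3 heading=down
no other 2-command option fits: unique.

move(1), turn(left)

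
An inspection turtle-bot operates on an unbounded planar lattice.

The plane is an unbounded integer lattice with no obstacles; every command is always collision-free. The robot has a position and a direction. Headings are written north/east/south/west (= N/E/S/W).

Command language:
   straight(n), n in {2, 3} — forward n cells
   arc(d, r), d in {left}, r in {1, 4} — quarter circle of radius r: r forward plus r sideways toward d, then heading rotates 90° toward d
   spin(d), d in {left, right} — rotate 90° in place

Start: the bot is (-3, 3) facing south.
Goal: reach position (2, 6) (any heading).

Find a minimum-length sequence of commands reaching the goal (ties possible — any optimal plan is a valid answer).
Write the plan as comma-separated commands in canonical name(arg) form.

initial: (-3, 3) facing south
step 1 (arc(left, 1)): (-2, 2) facing east
step 2 (arc(left, 4)): (2, 6) facing north
no 1-step plan works, so 2 is optimal.

arc(left, 1), arc(left, 4)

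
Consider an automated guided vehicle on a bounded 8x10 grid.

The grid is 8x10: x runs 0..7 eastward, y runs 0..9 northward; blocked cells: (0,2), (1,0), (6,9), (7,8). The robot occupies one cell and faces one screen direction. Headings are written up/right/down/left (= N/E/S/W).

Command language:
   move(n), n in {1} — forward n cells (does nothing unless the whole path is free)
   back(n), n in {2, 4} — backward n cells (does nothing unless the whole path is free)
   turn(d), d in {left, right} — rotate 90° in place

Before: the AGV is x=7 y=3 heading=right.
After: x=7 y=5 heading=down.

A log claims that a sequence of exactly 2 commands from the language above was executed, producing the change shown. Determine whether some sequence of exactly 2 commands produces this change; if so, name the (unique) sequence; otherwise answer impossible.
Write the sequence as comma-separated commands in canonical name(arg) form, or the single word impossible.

turn(right), back(2)

key: position moved to (7,5) AND the heading swung to S — translation plus rotation needed
from: x=7 y=3 heading=right
step 1 (turn(right)): x=7 y=3 heading=down
step 2 (back(2)): x=7 y=5 heading=down
no other 2-command option fits: unique.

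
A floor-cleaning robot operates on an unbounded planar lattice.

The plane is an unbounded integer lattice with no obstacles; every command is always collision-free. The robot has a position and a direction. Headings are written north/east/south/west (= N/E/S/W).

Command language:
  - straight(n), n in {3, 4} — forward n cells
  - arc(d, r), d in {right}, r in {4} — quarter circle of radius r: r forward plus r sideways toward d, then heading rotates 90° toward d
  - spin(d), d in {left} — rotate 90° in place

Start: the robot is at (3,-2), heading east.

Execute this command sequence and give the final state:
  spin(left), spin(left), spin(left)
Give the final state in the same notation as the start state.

t0: at (3,-2), heading east
step 1 (spin(left)): at (3,-2), heading north
step 2 (spin(left)): at (3,-2), heading west
step 3 (spin(left)): at (3,-2), heading south

at (3,-2), heading south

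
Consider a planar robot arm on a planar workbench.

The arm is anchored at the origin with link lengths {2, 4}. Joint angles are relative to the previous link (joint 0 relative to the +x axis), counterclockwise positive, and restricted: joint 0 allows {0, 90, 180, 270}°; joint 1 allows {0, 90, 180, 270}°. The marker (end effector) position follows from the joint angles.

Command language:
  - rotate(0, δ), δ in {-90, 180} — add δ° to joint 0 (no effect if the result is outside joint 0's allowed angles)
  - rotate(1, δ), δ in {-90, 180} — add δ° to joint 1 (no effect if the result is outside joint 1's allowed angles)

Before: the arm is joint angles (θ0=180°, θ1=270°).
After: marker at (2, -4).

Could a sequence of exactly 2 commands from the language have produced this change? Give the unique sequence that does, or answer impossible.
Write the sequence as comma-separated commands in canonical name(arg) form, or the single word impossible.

begin: joint angles (θ0=180°, θ1=270°)
[1] after rotate(0, -90): joint angles (θ0=90°, θ1=270°)
[2] after rotate(0, -90): joint angles (θ0=0°, θ1=270°)
no other 2-command option fits: unique.

rotate(0, -90), rotate(0, -90)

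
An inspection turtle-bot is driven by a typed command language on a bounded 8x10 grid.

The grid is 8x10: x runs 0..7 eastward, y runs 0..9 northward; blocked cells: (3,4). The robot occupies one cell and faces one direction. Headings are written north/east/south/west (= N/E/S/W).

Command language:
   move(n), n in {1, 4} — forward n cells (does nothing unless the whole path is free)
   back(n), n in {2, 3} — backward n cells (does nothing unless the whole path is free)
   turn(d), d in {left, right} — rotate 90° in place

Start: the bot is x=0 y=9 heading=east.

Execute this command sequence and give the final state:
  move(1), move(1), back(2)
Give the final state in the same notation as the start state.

x=0 y=9 heading=east

from: x=0 y=9 heading=east
1. move(1) → x=1 y=9 heading=east
2. move(1) → x=2 y=9 heading=east
3. back(2) → x=0 y=9 heading=east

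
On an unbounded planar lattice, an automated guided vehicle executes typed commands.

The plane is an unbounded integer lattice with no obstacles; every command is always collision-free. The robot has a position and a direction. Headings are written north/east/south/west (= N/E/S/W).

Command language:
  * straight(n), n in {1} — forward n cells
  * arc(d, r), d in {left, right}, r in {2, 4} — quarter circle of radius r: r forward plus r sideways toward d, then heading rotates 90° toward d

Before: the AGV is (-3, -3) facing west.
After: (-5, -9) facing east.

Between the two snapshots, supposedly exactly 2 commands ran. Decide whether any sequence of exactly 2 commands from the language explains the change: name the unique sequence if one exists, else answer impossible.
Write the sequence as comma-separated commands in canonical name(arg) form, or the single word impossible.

key: position moved to (-5,-9) AND the heading swung to E — translation plus rotation needed
from: (-3, -3) facing west
step 1 (arc(left, 4)): (-7, -7) facing south
step 2 (arc(left, 2)): (-5, -9) facing east
no other 2-command option fits: unique.

arc(left, 4), arc(left, 2)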